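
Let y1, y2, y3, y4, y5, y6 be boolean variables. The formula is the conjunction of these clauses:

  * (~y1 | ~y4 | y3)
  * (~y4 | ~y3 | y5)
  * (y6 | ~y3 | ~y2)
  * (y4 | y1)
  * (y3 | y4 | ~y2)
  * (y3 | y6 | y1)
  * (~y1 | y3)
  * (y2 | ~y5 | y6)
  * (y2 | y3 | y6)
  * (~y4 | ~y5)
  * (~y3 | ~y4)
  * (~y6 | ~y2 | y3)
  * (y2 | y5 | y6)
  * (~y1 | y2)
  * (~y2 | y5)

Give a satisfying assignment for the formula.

y1=F, y2=F, y3=F, y4=T, y5=F, y6=T

Branch on y1: take y1 = False.
  then y4 is forced to True.
  then y5 is forced to False.
  then y3 is forced to False.
  then y6 is forced to True.
  then y2 is forced to False.
Every clause has at least one true literal under this assignment.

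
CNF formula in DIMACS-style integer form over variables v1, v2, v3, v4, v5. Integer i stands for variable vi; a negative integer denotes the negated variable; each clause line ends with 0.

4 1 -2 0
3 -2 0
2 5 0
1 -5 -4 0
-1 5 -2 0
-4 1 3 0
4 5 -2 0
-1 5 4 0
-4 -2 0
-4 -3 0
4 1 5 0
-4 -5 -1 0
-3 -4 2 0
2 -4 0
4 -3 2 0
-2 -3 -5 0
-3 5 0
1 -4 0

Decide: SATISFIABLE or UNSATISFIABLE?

SATISFIABLE

Set v1 = False and propagate.
  then v4 is forced to False.
  then v2 is forced to False.
  then v5 is forced to True.
  then v3 is forced to False.
So v1 = False, v2 = False, v3 = False, v4 = False, v5 = True is a satisfying assignment.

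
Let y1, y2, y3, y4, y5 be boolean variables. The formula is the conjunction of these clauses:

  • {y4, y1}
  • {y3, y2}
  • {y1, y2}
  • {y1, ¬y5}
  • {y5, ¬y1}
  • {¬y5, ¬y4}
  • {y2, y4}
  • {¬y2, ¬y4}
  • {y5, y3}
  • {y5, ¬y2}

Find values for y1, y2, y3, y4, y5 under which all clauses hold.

y1 = True  y2 = True  y3 = True  y4 = False  y5 = True

Check each clause:
  1. {y4, y1} — y1 is true.
  2. {y3, y2} — y2 is true.
  3. {y2, y1} — y1 is true.
  4. {¬y5, y1} — y1 is true.
  5. {¬y1, y5} — y5 is true.
  6. {¬y5, ¬y4} — ¬y4 is true.
  7. {y2, y4} — y2 is true.
  8. {¬y2, ¬y4} — ¬y4 is true.
  9. {y3, y5} — y3 is true.
  10. {y5, ¬y2} — y5 is true.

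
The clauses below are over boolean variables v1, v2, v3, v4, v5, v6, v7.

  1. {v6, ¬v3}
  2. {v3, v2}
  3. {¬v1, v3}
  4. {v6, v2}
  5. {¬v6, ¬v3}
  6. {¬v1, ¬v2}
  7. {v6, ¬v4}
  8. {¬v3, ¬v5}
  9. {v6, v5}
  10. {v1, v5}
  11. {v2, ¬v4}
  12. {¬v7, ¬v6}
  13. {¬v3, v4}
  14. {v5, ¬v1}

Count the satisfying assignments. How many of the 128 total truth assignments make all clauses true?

4

Satisfying assignments:
  v1=F v2=T v3=F v4=F v5=T v6=F v7=F
  v1=F v2=T v3=F v4=F v5=T v6=F v7=T
  v1=F v2=T v3=F v4=F v5=T v6=T v7=F
  v1=F v2=T v3=F v4=T v5=T v6=T v7=F
That's 4 in total.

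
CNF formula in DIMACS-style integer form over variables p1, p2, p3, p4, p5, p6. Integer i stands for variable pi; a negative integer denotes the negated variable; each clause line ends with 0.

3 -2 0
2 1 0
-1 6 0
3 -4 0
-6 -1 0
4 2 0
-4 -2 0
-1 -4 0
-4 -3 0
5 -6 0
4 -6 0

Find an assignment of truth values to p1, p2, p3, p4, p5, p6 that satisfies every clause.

p1=F  p2=T  p3=T  p4=F  p5=T  p6=F

Check each clause:
  1. (~p2 \/ p3) — p3 is true.
  2. (p2 \/ p1) — p2 is true.
  3. (~p1 \/ p6) — ~p1 is true.
  4. (~p4 \/ p3) — p3 is true.
  5. (~p1 \/ ~p6) — ~p6 is true.
  6. (p2 \/ p4) — p2 is true.
  7. (~p2 \/ ~p4) — ~p4 is true.
  8. (~p4 \/ ~p1) — ~p4 is true.
  9. (~p3 \/ ~p4) — ~p4 is true.
  10. (p5 \/ ~p6) — ~p6 is true.
  11. (p4 \/ ~p6) — ~p6 is true.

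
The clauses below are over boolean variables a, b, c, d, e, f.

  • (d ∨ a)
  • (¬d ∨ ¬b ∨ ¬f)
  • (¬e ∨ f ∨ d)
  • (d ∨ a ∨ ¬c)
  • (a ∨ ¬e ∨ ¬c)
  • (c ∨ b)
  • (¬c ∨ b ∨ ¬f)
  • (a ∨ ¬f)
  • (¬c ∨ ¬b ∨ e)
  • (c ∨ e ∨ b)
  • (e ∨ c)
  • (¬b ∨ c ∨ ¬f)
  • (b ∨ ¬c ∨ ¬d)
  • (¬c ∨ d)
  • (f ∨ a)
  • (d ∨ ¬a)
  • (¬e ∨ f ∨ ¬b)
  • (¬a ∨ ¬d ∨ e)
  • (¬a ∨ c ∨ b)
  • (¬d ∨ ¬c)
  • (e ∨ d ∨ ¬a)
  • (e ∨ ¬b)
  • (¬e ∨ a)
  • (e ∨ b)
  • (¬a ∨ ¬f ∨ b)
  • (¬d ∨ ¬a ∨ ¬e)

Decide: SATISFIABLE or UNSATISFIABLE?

UNSATISFIABLE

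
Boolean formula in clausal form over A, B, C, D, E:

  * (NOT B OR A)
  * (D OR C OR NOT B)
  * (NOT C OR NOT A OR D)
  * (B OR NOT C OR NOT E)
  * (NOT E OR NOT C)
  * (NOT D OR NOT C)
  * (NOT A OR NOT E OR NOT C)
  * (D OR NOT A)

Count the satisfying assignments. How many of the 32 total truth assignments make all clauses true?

9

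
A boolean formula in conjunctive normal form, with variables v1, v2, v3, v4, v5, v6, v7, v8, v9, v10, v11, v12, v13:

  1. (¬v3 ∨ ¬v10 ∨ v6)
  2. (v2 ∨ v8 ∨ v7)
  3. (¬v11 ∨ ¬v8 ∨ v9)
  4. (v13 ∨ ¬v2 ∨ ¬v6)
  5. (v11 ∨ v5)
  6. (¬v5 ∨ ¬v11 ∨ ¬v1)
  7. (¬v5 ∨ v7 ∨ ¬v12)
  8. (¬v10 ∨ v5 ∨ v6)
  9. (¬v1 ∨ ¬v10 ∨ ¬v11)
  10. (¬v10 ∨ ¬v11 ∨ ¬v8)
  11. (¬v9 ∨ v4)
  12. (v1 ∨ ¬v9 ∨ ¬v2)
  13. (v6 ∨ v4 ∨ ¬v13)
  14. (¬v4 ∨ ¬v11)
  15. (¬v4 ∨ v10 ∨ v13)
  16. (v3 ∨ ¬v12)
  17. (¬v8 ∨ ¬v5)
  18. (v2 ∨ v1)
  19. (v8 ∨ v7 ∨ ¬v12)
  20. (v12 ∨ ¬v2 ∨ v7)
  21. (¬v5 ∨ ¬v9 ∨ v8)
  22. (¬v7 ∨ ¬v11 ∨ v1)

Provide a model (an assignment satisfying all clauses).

v1=True, v2=False, v3=False, v4=True, v5=True, v6=True, v7=True, v8=False, v9=False, v10=True, v11=False, v12=False, v13=False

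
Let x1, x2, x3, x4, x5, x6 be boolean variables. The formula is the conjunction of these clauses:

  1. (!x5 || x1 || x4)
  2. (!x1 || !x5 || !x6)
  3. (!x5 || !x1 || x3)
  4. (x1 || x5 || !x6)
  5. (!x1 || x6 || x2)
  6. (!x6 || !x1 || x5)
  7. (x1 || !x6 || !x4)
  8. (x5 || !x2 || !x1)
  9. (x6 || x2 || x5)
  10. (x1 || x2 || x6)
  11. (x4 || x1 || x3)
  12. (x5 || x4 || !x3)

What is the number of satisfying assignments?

The models are:
  x1=0 x2=1 x3=0 x4=1 x5=0 x6=0
  x1=0 x2=1 x3=0 x4=1 x5=1 x6=0
  x1=0 x2=1 x3=1 x4=1 x5=0 x6=0
  x1=0 x2=1 x3=1 x4=1 x5=1 x6=0
  x1=1 x2=1 x3=1 x4=0 x5=1 x6=0
  x1=1 x2=1 x3=1 x4=1 x5=1 x6=0
Count: 6.

6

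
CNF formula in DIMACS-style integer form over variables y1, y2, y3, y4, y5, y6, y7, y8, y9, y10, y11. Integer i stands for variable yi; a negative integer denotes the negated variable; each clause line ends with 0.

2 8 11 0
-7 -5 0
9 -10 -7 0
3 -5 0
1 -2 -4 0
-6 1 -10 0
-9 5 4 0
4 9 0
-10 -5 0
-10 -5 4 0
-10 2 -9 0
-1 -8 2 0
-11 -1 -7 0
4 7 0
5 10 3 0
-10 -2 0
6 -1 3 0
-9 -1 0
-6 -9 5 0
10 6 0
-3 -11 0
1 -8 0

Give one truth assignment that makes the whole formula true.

Branch on y1: take y1 = True.
  then y9 is forced to False.
  then y4 is forced to True.
Branch on y2: take y2 = True.
  then y10 is forced to False.
  then y6 is forced to True.
Set y3 = True and propagate.
  then y11 is forced to False.
For the remaining variables, y5 = False, y7 = True, y8 = False works.
Check each clause:
  1. (y2 OR y8 OR y11) — y2 is true.
  2. (NOT y5 OR NOT y7) — NOT y5 is true.
  3. (NOT y10 OR NOT y7 OR y9) — NOT y10 is true.
  4. (y3 OR NOT y5) — y3 is true.
  5. (y1 OR NOT y4 OR NOT y2) — y1 is true.
  6. (NOT y6 OR NOT y10 OR y1) — y1 is true.
  7. (y4 OR NOT y9 OR y5) — y4 is true.
  8. (y9 OR y4) — y4 is true.
  9. (NOT y10 OR NOT y5) — NOT y5 is true.
  10. (NOT y5 OR NOT y10 OR y4) — NOT y5 is true.
  11. (NOT y9 OR y2 OR NOT y10) — y2 is true.
  12. (NOT y8 OR NOT y1 OR y2) — NOT y8 is true.
  13. (NOT y7 OR NOT y1 OR NOT y11) — NOT y11 is true.
  14. (y4 OR y7) — y4 is true.
  15. (y5 OR y10 OR y3) — y3 is true.
  16. (NOT y2 OR NOT y10) — NOT y10 is true.
  17. (NOT y1 OR y6 OR y3) — y3 is true.
  18. (NOT y1 OR NOT y9) — NOT y9 is true.
  19. (y5 OR NOT y6 OR NOT y9) — NOT y9 is true.
  20. (y10 OR y6) — y6 is true.
  21. (NOT y3 OR NOT y11) — NOT y11 is true.
  22. (NOT y8 OR y1) — NOT y8 is true.

y1 = T, y2 = T, y3 = T, y4 = T, y5 = F, y6 = T, y7 = T, y8 = F, y9 = F, y10 = F, y11 = F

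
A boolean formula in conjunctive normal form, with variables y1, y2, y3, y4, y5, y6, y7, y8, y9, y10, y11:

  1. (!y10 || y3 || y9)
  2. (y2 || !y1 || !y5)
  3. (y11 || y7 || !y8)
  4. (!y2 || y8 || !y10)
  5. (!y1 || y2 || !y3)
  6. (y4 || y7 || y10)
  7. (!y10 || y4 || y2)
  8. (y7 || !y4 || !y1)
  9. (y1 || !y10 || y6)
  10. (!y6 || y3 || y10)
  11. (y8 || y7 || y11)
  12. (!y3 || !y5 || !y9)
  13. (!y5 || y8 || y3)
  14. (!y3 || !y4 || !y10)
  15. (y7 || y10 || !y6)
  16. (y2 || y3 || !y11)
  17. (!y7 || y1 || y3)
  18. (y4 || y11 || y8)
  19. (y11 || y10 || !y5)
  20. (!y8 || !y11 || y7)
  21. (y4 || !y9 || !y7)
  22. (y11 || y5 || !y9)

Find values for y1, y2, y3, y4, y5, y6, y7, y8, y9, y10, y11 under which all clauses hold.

y1=True, y2=True, y3=True, y4=True, y5=False, y6=False, y7=True, y8=True, y9=False, y10=False, y11=True

Check each clause:
  1. (y3 || y9 || !y10) — y3 is true.
  2. (!y5 || !y1 || y2) — y2 is true.
  3. (y11 || !y8 || y7) — y11 is true.
  4. (y8 || !y2 || !y10) — y8 is true.
  5. (!y1 || !y3 || y2) — y2 is true.
  6. (y4 || y10 || y7) — y4 is true.
  7. (y4 || y2 || !y10) — y2 is true.
  8. (y7 || !y1 || !y4) — y7 is true.
  9. (!y10 || y6 || y1) — y1 is true.
  10. (y10 || !y6 || y3) — y3 is true.
  11. (y11 || y7 || y8) — y8 is true.
  12. (!y5 || !y9 || !y3) — !y5 is true.
  13. (!y5 || y3 || y8) — y8 is true.
  14. (!y3 || !y4 || !y10) — !y10 is true.
  15. (!y6 || y7 || y10) — !y6 is true.
  16. (!y11 || y2 || y3) — y2 is true.
  17. (!y7 || y3 || y1) — y3 is true.
  18. (y8 || y11 || y4) — y8 is true.
  19. (y11 || y10 || !y5) — y11 is true.
  20. (y7 || !y8 || !y11) — y7 is true.
  21. (y4 || !y9 || !y7) — y4 is true.
  22. (y5 || y11 || !y9) — y11 is true.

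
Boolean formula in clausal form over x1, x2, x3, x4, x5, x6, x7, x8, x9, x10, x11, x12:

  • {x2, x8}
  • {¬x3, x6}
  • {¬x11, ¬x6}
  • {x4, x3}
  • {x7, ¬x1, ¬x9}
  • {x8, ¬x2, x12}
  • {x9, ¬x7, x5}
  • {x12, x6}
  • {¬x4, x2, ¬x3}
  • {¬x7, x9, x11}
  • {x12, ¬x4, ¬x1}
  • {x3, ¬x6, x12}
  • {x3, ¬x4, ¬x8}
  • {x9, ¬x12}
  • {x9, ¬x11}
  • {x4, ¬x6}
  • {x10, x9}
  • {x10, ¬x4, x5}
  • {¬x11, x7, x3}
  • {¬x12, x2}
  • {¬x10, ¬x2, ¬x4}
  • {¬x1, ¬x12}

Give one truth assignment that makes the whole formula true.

x1=F, x2=T, x3=F, x4=T, x5=T, x6=F, x7=F, x8=F, x9=T, x10=F, x11=F, x12=T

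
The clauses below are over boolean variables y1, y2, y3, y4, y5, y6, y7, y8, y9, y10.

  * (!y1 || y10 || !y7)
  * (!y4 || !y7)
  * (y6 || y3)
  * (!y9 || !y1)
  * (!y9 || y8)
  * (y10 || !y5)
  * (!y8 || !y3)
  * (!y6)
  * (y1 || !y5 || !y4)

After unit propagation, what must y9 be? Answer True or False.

False

(!y6) stands alone — y6 = False.
In (y3 || y6), y6 is now false; y3 must hold, so y3 = True.
From (!y3 || !y8) and y3 = True: y8 = False.
(y8 || !y9) with y8 = False leaves only !y9, so y9 = False.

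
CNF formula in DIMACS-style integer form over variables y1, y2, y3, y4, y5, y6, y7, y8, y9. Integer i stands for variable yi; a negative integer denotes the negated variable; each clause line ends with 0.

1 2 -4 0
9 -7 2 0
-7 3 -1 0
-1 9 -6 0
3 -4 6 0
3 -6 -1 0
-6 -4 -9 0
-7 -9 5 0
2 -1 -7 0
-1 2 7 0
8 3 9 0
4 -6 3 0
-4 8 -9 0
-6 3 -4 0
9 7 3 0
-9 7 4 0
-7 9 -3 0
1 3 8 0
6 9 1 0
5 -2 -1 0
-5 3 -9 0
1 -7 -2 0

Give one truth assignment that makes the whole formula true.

y1 = 1, y2 = 1, y3 = 1, y4 = 1, y5 = 1, y6 = 0, y7 = 1, y8 = 1, y9 = 1

Pure literal: y8 appears only positively; assign y8 = True.
Set y1 = True and propagate.
For the remaining variables, y2 = True, y3 = True, y4 = True, y5 = True, y6 = False, y7 = True, y9 = True works.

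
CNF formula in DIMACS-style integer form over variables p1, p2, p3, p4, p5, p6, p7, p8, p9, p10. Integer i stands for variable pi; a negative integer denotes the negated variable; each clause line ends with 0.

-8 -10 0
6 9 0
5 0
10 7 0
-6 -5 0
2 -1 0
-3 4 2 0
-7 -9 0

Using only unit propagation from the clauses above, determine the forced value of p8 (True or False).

False

(p5) stands alone — p5 = True.
(!p5 || !p6): since p5 = True, the clause reduces to (!p6). p6 = False.
(p9 || p6): since p6 = False, the clause reduces to (p9). p9 = True.
(!p7 || !p9) with p9 = True leaves only !p7, so p7 = False.
In (p7 || p10), p7 is now false; p10 must hold, so p10 = True.
(!p8 || !p10): since p10 = True, the clause reduces to (!p8). p8 = False.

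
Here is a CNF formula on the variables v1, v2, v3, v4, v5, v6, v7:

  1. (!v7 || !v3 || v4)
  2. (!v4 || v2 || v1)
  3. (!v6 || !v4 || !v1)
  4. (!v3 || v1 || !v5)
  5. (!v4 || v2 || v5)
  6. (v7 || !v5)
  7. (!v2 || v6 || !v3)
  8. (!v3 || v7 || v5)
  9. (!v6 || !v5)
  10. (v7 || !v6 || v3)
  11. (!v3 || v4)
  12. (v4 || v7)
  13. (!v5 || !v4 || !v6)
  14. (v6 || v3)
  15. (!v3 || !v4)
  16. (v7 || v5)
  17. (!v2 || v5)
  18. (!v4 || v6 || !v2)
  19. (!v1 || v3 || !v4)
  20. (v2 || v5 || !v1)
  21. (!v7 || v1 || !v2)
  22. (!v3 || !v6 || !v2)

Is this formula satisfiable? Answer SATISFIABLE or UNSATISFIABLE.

SATISFIABLE

Branch on v1: take v1 = False.
Branch on v2: take v2 = False.
  then v4 is forced to False.
  then v3 is forced to False.
  then v7 is forced to True.
  then v6 is forced to True.
  then v5 is forced to False.
So v1 = 0, v2 = 0, v3 = 0, v4 = 0, v5 = 0, v6 = 1, v7 = 1 is a satisfying assignment.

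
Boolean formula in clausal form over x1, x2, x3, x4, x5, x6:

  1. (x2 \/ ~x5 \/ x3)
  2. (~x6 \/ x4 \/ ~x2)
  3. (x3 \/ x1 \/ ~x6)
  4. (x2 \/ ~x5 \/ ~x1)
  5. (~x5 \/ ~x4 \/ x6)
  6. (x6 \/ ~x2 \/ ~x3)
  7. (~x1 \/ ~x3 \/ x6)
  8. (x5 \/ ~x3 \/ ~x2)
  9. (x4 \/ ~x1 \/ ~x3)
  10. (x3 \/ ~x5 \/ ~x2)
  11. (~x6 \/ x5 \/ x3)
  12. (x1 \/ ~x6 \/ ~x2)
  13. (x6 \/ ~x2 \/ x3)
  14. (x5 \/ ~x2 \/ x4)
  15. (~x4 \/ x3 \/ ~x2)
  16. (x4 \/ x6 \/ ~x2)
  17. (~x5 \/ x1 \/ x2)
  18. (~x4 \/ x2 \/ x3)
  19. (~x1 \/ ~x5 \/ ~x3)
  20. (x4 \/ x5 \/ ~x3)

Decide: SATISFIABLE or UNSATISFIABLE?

SATISFIABLE

Set x1 = True and propagate.
Try x2 = False.
  then x5 is forced to False.
For the remaining variables, x3 = False, x4 = False, x6 = False works.
Every clause has at least one true literal under this assignment.
So x1=T, x2=F, x3=F, x4=F, x5=F, x6=F is a satisfying assignment.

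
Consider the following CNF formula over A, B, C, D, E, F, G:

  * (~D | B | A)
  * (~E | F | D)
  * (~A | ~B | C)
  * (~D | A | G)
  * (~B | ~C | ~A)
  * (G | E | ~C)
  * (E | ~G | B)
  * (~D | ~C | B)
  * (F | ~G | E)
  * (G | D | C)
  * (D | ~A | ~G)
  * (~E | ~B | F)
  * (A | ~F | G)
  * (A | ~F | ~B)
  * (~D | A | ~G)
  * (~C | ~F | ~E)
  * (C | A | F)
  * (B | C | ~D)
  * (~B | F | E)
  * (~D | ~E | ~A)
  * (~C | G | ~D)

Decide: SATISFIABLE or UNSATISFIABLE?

SATISFIABLE

Branch on A: take A = False.
Try B = False.
  then D is forced to False.
For the remaining variables, C = False, E = True, F = True, G = True works.
Every clause has at least one true literal under this assignment.
So A=False, B=False, C=False, D=False, E=True, F=True, G=True is a satisfying assignment.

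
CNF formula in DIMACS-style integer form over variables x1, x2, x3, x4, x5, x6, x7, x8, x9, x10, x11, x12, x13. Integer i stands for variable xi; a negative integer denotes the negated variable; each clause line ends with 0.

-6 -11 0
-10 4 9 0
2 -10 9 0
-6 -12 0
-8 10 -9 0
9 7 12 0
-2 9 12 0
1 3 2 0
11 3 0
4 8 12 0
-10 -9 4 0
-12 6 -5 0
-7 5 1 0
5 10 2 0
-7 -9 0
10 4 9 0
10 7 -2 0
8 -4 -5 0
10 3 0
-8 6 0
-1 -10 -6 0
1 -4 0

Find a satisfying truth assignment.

Pure literal: x3 appears only positively; assign x3 = True.
Try x1 = True.
Try x2 = True.
Set x4 = True and propagate.
For the remaining variables, x5 = False, x6 = False, x7 = True, x8 = False, x9 = False, x10 = False, x11 = True, x12 = True, x13 = True works.
Check each clause:
  1. (~x11 | ~x6) — ~x6 is true.
  2. (x4 | ~x10 | x9) — x4 is true.
  3. (~x10 | x2 | x9) — x2 is true.
  4. (~x12 | ~x6) — ~x6 is true.
  5. (~x8 | x10 | ~x9) — ~x8 is true.
  6. (x7 | x12 | x9) — x12 is true.
  7. (x9 | x12 | ~x2) — x12 is true.
  8. (x2 | x3 | x1) — x1 is true.
  9. (x3 | x11) — x11 is true.
  10. (x4 | x12 | x8) — x12 is true.
  11. (x4 | ~x10 | ~x9) — x4 is true.
  12. (~x5 | ~x12 | x6) — ~x5 is true.
  13. (x5 | x1 | ~x7) — x1 is true.
  14. (x2 | x5 | x10) — x2 is true.
  15. (~x7 | ~x9) — ~x9 is true.
  16. (x10 | x9 | x4) — x4 is true.
  17. (~x2 | x10 | x7) — x7 is true.
  18. (~x4 | ~x5 | x8) — ~x5 is true.
  19. (x3 | x10) — x3 is true.
  20. (x6 | ~x8) — ~x8 is true.
  21. (~x6 | ~x10 | ~x1) — ~x6 is true.
  22. (x1 | ~x4) — x1 is true.

x1 = T  x2 = T  x3 = T  x4 = T  x5 = F  x6 = F  x7 = T  x8 = F  x9 = F  x10 = F  x11 = T  x12 = T  x13 = T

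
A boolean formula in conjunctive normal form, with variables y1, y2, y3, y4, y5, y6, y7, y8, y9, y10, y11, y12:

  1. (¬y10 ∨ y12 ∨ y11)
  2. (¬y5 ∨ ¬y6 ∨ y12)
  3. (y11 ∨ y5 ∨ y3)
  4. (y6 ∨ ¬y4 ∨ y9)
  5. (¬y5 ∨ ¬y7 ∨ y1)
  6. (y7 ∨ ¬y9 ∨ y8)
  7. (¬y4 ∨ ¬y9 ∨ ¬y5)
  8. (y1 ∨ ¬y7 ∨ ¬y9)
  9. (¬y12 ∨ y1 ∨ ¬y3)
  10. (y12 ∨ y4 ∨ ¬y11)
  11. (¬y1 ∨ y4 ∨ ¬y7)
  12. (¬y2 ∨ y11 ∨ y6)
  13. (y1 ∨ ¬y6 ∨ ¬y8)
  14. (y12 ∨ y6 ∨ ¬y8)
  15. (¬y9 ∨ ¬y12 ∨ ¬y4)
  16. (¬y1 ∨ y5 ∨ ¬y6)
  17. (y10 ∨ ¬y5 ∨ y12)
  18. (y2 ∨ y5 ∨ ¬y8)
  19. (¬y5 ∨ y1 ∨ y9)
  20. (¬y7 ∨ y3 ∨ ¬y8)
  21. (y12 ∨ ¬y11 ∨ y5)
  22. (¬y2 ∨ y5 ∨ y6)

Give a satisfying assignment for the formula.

Set y1 = True and propagate.
Try y2 = False.
Set y3 = False and propagate.
The remaining clauses are satisfied by y4 = False, y5 = True, y6 = True, y7 = False, y8 = True, y9 = True, y10 = False, y11 = False, y12 = True.

y1=1  y2=0  y3=0  y4=0  y5=1  y6=1  y7=0  y8=1  y9=1  y10=0  y11=0  y12=1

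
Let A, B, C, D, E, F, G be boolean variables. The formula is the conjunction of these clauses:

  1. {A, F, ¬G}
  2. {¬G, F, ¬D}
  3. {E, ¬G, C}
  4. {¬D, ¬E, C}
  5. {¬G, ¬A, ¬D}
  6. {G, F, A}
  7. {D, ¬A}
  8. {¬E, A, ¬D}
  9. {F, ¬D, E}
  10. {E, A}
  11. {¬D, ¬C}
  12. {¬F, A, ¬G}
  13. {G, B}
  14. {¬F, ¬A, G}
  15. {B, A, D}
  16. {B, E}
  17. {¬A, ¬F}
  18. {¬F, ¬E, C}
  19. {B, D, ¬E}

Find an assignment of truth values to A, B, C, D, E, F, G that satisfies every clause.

A=F  B=T  C=T  D=F  E=T  F=T  G=F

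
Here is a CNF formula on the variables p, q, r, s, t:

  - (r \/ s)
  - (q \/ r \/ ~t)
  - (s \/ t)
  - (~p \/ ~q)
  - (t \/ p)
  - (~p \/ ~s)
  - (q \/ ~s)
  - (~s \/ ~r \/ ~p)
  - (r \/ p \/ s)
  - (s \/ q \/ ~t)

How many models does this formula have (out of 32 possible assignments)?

The models are:
  p=0 q=1 r=0 s=1 t=1
  p=0 q=1 r=1 s=0 t=1
  p=0 q=1 r=1 s=1 t=1
Count: 3.

3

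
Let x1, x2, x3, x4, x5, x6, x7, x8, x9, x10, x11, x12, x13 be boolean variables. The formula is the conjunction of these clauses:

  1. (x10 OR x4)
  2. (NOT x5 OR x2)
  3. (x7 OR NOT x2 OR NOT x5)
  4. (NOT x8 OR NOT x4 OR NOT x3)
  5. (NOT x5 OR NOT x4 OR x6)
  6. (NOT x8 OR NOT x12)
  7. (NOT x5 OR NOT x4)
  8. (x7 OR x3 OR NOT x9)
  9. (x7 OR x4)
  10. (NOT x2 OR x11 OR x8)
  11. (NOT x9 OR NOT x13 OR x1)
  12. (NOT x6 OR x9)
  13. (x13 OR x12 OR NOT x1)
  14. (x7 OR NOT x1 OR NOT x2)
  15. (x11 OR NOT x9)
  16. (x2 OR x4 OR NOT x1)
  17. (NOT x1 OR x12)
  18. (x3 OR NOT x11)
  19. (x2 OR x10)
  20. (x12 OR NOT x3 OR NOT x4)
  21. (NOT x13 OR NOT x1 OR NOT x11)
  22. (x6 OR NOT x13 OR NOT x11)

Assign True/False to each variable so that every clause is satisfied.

x1=False  x2=True  x3=True  x4=True  x5=False  x6=False  x7=False  x8=False  x9=False  x10=True  x11=True  x12=True  x13=False

Pure literal: x5 appears only negated; assign x5 = False.
Pure literal: x10 appears only positively; assign x10 = True.
Branch on x1: take x1 = False.
Branch on x2: take x2 = True.
For the remaining variables, x3 = True, x4 = True, x6 = False, x7 = False, x8 = False, x9 = False, x11 = True, x12 = True, x13 = False works.
Check each clause:
  1. (x10 OR x4) — x10 is true.
  2. (NOT x5 OR x2) — x2 is true.
  3. (NOT x2 OR NOT x5 OR x7) — NOT x5 is true.
  4. (NOT x4 OR NOT x8 OR NOT x3) — NOT x8 is true.
  5. (NOT x5 OR NOT x4 OR x6) — NOT x5 is true.
  6. (NOT x8 OR NOT x12) — NOT x8 is true.
  7. (NOT x5 OR NOT x4) — NOT x5 is true.
  8. (x7 OR x3 OR NOT x9) — x3 is true.
  9. (x7 OR x4) — x4 is true.
  10. (x8 OR NOT x2 OR x11) — x11 is true.
  11. (NOT x9 OR NOT x13 OR x1) — NOT x13 is true.
  12. (NOT x6 OR x9) — NOT x6 is true.
  13. (x13 OR x12 OR NOT x1) — x12 is true.
  14. (NOT x1 OR NOT x2 OR x7) — NOT x1 is true.
  15. (x11 OR NOT x9) — x11 is true.
  16. (x4 OR NOT x1 OR x2) — x2 is true.
  17. (x12 OR NOT x1) — x12 is true.
  18. (NOT x11 OR x3) — x3 is true.
  19. (x10 OR x2) — x10 is true.
  20. (NOT x4 OR NOT x3 OR x12) — x12 is true.
  21. (NOT x13 OR NOT x1 OR NOT x11) — NOT x13 is true.
  22. (NOT x11 OR NOT x13 OR x6) — NOT x13 is true.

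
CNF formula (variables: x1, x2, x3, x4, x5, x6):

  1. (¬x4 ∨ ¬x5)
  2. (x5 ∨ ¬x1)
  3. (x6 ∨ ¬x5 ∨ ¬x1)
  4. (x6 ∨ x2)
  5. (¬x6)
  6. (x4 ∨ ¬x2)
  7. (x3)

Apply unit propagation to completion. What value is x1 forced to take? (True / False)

(¬x6) is a unit clause: x6 = False.
(x2 ∨ x6) with x6 = False leaves only x2, so x2 = True.
From (¬x2 ∨ x4) and x2 = True: x4 = True.
(¬x5 ∨ ¬x4) with x4 = True leaves only ¬x5, so x5 = False.
(x5 ∨ ¬x1): since x5 = False, the clause reduces to (¬x1). x1 = False.

False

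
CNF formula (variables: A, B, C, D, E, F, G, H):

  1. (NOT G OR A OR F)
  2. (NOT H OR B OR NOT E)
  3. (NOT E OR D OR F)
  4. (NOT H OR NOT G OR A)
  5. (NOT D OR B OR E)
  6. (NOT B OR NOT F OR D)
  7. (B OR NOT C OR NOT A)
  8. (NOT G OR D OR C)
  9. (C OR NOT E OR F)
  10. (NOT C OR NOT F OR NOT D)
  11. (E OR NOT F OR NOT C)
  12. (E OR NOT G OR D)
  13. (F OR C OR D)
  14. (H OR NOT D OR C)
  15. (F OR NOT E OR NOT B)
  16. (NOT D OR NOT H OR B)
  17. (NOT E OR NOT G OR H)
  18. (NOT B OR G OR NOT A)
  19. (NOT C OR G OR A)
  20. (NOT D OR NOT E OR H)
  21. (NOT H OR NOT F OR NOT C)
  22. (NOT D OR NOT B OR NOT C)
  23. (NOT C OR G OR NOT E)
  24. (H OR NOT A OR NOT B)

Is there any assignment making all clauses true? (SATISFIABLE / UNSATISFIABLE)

Set A = True and propagate.
Branch on B: take B = False.
  then C is forced to False.
Set D = False and propagate.
  then G is forced to False.
  then F is forced to True.
For the remaining variables, E = False, H = False works.
Every clause has at least one true literal under this assignment.
So A=T, B=F, C=F, D=F, E=F, F=T, G=F, H=F is a satisfying assignment.

SATISFIABLE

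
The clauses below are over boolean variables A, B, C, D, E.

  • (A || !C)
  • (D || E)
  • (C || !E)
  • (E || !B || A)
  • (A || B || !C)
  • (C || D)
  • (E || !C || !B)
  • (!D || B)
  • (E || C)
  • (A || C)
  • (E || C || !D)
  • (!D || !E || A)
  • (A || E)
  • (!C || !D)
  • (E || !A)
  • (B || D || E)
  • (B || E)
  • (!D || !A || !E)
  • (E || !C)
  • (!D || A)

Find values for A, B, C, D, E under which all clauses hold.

A=T  B=F  C=T  D=F  E=T

Set A = True and propagate.
  then E is forced to True.
  then C is forced to True.
  then D is forced to False.
B is now unconstrained; take B = False.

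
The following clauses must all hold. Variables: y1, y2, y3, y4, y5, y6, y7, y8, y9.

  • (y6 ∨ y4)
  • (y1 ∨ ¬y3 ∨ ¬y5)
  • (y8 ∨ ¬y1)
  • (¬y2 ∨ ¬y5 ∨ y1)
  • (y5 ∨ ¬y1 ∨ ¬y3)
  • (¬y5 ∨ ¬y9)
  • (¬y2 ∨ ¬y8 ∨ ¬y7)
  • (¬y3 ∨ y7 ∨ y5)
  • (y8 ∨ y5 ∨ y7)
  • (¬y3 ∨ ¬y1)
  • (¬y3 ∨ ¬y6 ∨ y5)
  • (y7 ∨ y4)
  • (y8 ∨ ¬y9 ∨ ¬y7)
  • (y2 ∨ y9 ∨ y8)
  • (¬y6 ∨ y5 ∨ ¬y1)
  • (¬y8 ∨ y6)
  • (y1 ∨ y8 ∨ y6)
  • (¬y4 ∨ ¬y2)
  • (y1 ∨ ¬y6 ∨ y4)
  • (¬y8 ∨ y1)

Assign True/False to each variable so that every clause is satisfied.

y1 = 1  y2 = 0  y3 = 0  y4 = 0  y5 = 1  y6 = 1  y7 = 1  y8 = 1  y9 = 0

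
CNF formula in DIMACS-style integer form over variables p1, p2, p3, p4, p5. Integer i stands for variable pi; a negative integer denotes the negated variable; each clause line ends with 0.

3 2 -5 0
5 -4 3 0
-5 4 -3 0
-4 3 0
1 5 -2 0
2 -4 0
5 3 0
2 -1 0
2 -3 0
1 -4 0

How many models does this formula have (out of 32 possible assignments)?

The models are:
  p1=F p2=T p3=F p4=F p5=T
  p1=T p2=T p3=F p4=F p5=T
  p1=T p2=T p3=T p4=F p5=F
  p1=T p2=T p3=T p4=T p5=F
  p1=T p2=T p3=T p4=T p5=T
Count: 5.

5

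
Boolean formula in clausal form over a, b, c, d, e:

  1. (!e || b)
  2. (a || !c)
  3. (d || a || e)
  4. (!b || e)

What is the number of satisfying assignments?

Split on e, then a.
  e=1, a=1: remaining (b,c,d) ∈ {(1,0,0); (1,0,1); (1,1,0); (1,1,1)} — 4.
  e=1, a=0: remaining (b,c,d) ∈ {(1,0,0); (1,0,1)} — 2.
  e=0, a=1: remaining (b,c,d) ∈ {(0,0,0); (0,0,1); (0,1,0); (0,1,1)} — 4.
  e=0, a=0: remaining (b,c,d) ∈ {(0,0,1)} — 1.
Total: 4 + 2 + 4 + 1 = 11.

11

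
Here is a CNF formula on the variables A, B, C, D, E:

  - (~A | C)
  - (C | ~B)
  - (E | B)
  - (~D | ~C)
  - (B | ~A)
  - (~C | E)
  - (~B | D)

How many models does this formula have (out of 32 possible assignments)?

Satisfying assignments:
  A=F B=F C=F D=F E=T
  A=F B=F C=F D=T E=T
  A=F B=F C=T D=F E=T
That's 3 in total.

3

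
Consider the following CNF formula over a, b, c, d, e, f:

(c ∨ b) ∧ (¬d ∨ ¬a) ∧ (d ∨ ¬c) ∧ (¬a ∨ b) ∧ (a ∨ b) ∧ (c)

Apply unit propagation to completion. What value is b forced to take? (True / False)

Unit clause (c) sets c = True.
(d ∨ ¬c): since c = True, the clause reduces to (d). d = True.
In (¬a ∨ ¬d), ¬d is now false; ¬a must hold, so a = False.
In (b ∨ a), a is now false; b must hold, so b = True.

True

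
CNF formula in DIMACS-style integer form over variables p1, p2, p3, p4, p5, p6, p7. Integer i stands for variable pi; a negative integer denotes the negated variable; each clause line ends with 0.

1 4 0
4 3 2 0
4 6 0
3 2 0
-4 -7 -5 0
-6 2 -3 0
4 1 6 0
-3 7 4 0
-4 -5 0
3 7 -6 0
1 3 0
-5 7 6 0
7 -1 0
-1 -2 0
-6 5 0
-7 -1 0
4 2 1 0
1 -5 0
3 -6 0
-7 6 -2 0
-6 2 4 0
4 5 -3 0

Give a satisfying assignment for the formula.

p1 = F, p2 = T, p3 = T, p4 = T, p5 = F, p6 = F, p7 = F

Check each clause:
  1. (p1 | p4) — p4 is true.
  2. (p3 | p2 | p4) — p2 is true.
  3. (p6 | p4) — p4 is true.
  4. (p2 | p3) — p2 is true.
  5. (~p4 | ~p5 | ~p7) — ~p7 is true.
  6. (~p6 | ~p3 | p2) — ~p6 is true.
  7. (p1 | p6 | p4) — p4 is true.
  8. (p7 | ~p3 | p4) — p4 is true.
  9. (~p4 | ~p5) — ~p5 is true.
  10. (p7 | p3 | ~p6) — ~p6 is true.
  11. (p3 | p1) — p3 is true.
  12. (p6 | p7 | ~p5) — ~p5 is true.
  13. (p7 | ~p1) — ~p1 is true.
  14. (~p2 | ~p1) — ~p1 is true.
  15. (p5 | ~p6) — ~p6 is true.
  16. (~p7 | ~p1) — ~p7 is true.
  17. (p1 | p2 | p4) — p2 is true.
  18. (p1 | ~p5) — ~p5 is true.
  19. (~p6 | p3) — ~p6 is true.
  20. (p6 | ~p2 | ~p7) — ~p7 is true.
  21. (~p6 | p4 | p2) — p2 is true.
  22. (~p3 | p5 | p4) — p4 is true.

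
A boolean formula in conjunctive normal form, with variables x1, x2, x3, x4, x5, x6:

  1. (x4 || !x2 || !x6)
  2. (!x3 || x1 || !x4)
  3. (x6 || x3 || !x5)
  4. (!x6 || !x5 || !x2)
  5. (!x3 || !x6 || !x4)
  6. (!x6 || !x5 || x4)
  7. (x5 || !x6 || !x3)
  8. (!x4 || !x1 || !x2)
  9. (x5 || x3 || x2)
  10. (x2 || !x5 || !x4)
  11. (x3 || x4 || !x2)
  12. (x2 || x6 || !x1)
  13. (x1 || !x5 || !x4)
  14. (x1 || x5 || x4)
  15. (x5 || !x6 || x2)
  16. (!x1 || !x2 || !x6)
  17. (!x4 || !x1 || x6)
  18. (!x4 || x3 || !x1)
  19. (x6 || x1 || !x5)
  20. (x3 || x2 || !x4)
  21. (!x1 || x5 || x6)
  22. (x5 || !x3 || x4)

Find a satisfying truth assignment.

x1=False, x2=True, x3=False, x4=True, x5=False, x6=False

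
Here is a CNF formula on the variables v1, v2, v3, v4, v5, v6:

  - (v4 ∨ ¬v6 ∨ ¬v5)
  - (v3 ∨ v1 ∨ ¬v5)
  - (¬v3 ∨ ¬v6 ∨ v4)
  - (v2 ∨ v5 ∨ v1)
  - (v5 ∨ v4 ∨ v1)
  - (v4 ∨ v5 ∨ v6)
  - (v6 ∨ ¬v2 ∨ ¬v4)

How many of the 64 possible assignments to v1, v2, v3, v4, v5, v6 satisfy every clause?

25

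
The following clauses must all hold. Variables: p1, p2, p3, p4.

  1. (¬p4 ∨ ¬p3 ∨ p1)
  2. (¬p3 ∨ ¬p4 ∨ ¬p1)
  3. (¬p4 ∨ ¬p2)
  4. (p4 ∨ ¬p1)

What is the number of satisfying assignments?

6

The models are:
  p1=F p2=F p3=F p4=F
  p1=F p2=F p3=F p4=T
  p1=F p2=F p3=T p4=F
  p1=F p2=T p3=F p4=F
  p1=F p2=T p3=T p4=F
  p1=T p2=F p3=F p4=T
Count: 6.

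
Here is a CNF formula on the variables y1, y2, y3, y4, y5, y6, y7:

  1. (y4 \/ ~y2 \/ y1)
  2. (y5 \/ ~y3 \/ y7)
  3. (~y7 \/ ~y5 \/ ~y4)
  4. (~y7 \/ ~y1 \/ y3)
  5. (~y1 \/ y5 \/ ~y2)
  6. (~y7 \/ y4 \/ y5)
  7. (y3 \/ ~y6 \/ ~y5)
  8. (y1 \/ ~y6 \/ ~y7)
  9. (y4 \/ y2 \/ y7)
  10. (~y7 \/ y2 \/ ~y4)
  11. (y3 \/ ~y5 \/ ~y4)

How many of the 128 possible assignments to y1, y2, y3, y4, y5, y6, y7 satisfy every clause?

Split on y7, then y4.
  y7=T, y4=T: remaining (y1,y2,y3,y5,y6) ∈ {(F,T,F,F,F); (F,T,T,F,F)} — 2.
  y7=T, y4=F: 6 of the 32 assignments to (y1,y2,y3,y5,y6) work.
  y7=F, y4=T: y6 free; 7 ways for (y1,y2,y3,y5) × 2^1 = 14.
  y7=F, y4=F: remaining (y1,y2,y3,y5,y6) ∈ {(T,T,F,T,F); (T,T,T,T,F); (T,T,T,T,T)} — 3.
Total: 2 + 6 + 14 + 3 = 25.

25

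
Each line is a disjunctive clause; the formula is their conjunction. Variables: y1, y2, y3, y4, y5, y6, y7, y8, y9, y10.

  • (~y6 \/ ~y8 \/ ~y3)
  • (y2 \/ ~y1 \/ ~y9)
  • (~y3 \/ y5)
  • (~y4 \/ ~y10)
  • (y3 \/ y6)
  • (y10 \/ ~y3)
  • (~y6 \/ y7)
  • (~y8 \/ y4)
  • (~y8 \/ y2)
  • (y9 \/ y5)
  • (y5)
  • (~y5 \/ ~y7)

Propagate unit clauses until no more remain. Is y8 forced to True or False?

Unit clause (y5) sets y5 = True.
In (~y7 \/ ~y5), ~y5 is now false; ~y7 must hold, so y7 = False.
In (y7 \/ ~y6), y7 is now false; ~y6 must hold, so y6 = False.
From (y6 \/ y3) and y6 = False: y3 = True.
(~y3 \/ y10): since y3 = True, the clause reduces to (y10). y10 = True.
From (~y4 \/ ~y10) and y10 = True: y4 = False.
In (y4 \/ ~y8), y4 is now false; ~y8 must hold, so y8 = False.

False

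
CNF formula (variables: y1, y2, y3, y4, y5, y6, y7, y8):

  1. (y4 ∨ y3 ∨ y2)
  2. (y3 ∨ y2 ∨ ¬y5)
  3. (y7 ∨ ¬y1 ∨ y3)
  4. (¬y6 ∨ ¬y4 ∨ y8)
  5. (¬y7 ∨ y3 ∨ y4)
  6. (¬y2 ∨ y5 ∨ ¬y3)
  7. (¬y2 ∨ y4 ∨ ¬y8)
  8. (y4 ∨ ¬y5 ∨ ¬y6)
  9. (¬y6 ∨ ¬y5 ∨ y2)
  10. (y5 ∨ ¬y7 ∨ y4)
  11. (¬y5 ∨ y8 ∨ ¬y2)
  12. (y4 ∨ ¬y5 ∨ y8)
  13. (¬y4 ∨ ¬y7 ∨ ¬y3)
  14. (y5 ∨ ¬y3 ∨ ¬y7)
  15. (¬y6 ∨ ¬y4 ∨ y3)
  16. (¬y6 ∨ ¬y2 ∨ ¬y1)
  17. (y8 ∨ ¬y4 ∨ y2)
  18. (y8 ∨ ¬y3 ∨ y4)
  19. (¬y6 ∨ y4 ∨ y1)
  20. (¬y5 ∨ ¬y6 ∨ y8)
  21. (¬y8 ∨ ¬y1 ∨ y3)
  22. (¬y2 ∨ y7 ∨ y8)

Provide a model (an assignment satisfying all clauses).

y1=1, y2=0, y3=1, y4=0, y5=0, y6=1, y7=0, y8=1

Check each clause:
  1. (y3 ∨ y4 ∨ y2) — y3 is true.
  2. (y3 ∨ y2 ∨ ¬y5) — y3 is true.
  3. (y7 ∨ y3 ∨ ¬y1) — y3 is true.
  4. (y8 ∨ ¬y4 ∨ ¬y6) — y8 is true.
  5. (y4 ∨ y3 ∨ ¬y7) — ¬y7 is true.
  6. (¬y3 ∨ ¬y2 ∨ y5) — ¬y2 is true.
  7. (¬y8 ∨ y4 ∨ ¬y2) — ¬y2 is true.
  8. (y4 ∨ ¬y5 ∨ ¬y6) — ¬y5 is true.
  9. (¬y5 ∨ ¬y6 ∨ y2) — ¬y5 is true.
  10. (¬y7 ∨ y4 ∨ y5) — ¬y7 is true.
  11. (¬y2 ∨ ¬y5 ∨ y8) — y8 is true.
  12. (y4 ∨ ¬y5 ∨ y8) — y8 is true.
  13. (¬y7 ∨ ¬y3 ∨ ¬y4) — ¬y7 is true.
  14. (y5 ∨ ¬y7 ∨ ¬y3) — ¬y7 is true.
  15. (¬y6 ∨ ¬y4 ∨ y3) — y3 is true.
  16. (¬y2 ∨ ¬y6 ∨ ¬y1) — ¬y2 is true.
  17. (y2 ∨ ¬y4 ∨ y8) — y8 is true.
  18. (y8 ∨ ¬y3 ∨ y4) — y8 is true.
  19. (y1 ∨ y4 ∨ ¬y6) — y1 is true.
  20. (¬y5 ∨ y8 ∨ ¬y6) — y8 is true.
  21. (¬y8 ∨ ¬y1 ∨ y3) — y3 is true.
  22. (¬y2 ∨ y8 ∨ y7) — y8 is true.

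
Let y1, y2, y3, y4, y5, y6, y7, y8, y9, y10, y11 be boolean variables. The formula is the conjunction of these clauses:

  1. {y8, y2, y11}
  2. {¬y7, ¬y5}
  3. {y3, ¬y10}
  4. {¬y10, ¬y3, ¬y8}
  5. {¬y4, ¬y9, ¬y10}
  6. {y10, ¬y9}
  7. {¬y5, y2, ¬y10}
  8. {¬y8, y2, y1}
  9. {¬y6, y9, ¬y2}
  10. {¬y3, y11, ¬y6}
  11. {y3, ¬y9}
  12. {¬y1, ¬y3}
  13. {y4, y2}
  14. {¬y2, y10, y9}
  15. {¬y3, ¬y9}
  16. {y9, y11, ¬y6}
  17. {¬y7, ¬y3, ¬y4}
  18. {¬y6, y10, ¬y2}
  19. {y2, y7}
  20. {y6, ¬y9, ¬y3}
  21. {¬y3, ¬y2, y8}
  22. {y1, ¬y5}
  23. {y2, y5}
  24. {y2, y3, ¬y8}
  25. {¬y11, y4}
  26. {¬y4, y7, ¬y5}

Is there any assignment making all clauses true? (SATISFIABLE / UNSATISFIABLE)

UNSATISFIABLE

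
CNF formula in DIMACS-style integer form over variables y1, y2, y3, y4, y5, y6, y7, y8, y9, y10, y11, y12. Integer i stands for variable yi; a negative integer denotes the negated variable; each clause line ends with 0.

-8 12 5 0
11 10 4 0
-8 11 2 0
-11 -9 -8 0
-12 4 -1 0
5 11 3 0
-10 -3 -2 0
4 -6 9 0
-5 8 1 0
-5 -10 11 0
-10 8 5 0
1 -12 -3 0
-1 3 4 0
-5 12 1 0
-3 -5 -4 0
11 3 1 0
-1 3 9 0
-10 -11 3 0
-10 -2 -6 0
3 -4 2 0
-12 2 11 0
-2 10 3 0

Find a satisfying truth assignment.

y1=1, y2=1, y3=1, y4=1, y5=0, y6=1, y7=0, y8=0, y9=1, y10=0, y11=1, y12=0

Check each clause:
  1. (NOT y8 OR y5 OR y12) — NOT y8 is true.
  2. (y11 OR y4 OR y10) — y11 is true.
  3. (NOT y8 OR y11 OR y2) — NOT y8 is true.
  4. (NOT y9 OR NOT y8 OR NOT y11) — NOT y8 is true.
  5. (NOT y12 OR y4 OR NOT y1) — NOT y12 is true.
  6. (y11 OR y5 OR y3) — y3 is true.
  7. (NOT y10 OR NOT y3 OR NOT y2) — NOT y10 is true.
  8. (y9 OR NOT y6 OR y4) — y9 is true.
  9. (NOT y5 OR y8 OR y1) — y1 is true.
  10. (y11 OR NOT y10 OR NOT y5) — y11 is true.
  11. (NOT y10 OR y5 OR y8) — NOT y10 is true.
  12. (NOT y12 OR NOT y3 OR y1) — y1 is true.
  13. (y4 OR NOT y1 OR y3) — y3 is true.
  14. (NOT y5 OR y12 OR y1) — y1 is true.
  15. (NOT y5 OR NOT y3 OR NOT y4) — NOT y5 is true.
  16. (y11 OR y3 OR y1) — y3 is true.
  17. (NOT y1 OR y3 OR y9) — y9 is true.
  18. (NOT y11 OR y3 OR NOT y10) — y3 is true.
  19. (NOT y10 OR NOT y6 OR NOT y2) — NOT y10 is true.
  20. (y2 OR y3 OR NOT y4) — y2 is true.
  21. (y11 OR y2 OR NOT y12) — y2 is true.
  22. (y10 OR y3 OR NOT y2) — y3 is true.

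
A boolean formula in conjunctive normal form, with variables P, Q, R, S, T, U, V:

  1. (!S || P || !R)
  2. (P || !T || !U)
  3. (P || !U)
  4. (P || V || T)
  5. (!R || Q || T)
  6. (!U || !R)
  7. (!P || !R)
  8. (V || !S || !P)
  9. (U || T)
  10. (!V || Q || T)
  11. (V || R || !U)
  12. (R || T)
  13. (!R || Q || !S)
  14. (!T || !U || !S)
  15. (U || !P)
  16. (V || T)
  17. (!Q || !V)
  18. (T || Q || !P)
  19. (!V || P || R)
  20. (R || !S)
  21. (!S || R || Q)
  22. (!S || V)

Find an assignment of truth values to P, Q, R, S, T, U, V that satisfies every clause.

P=False, Q=False, R=True, S=False, T=True, U=False, V=True

Check each clause:
  1. (!S || !R || P) — !S is true.
  2. (!T || !U || P) — !U is true.
  3. (!U || P) — !U is true.
  4. (T || P || V) — T is true.
  5. (!R || T || Q) — T is true.
  6. (!R || !U) — !U is true.
  7. (!R || !P) — !P is true.
  8. (!S || V || !P) — !S is true.
  9. (T || U) — T is true.
  10. (Q || !V || T) — T is true.
  11. (V || !U || R) — !U is true.
  12. (T || R) — R is true.
  13. (!R || Q || !S) — !S is true.
  14. (!U || !T || !S) — !U is true.
  15. (!P || U) — !P is true.
  16. (T || V) — T is true.
  17. (!Q || !V) — !Q is true.
  18. (!P || T || Q) — T is true.
  19. (R || P || !V) — R is true.
  20. (!S || R) — R is true.
  21. (!S || Q || R) — R is true.
  22. (V || !S) — !S is true.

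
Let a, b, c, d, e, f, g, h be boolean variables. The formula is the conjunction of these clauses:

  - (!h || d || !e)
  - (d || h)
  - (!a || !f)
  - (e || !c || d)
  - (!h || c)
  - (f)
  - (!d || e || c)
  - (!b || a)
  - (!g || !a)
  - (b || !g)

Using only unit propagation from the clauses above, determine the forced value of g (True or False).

False

(f) stands alone — f = True.
(!f || !a) with f = True leaves only !a, so a = False.
(a || !b) with a = False leaves only !b, so b = False.
(b || !g) with b = False leaves only !g, so g = False.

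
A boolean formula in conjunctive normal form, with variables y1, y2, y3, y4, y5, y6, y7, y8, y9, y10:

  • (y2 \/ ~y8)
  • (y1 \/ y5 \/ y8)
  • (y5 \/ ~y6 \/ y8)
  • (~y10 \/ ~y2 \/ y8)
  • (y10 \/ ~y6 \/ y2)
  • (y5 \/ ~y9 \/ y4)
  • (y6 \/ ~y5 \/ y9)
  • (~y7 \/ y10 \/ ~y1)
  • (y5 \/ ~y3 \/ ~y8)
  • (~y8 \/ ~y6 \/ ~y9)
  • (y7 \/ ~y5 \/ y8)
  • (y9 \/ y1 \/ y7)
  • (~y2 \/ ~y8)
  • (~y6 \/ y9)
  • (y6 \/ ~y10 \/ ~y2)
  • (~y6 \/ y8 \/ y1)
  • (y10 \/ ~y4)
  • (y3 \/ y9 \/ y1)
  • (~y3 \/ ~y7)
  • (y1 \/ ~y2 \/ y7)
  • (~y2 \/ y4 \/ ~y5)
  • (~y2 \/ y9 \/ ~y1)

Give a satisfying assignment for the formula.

y1=False  y2=False  y3=False  y4=True  y5=True  y6=False  y7=True  y8=False  y9=True  y10=True

Check each clause:
  1. (y2 \/ ~y8) — ~y8 is true.
  2. (y5 \/ y1 \/ y8) — y5 is true.
  3. (y5 \/ y8 \/ ~y6) — ~y6 is true.
  4. (y8 \/ ~y10 \/ ~y2) — ~y2 is true.
  5. (y2 \/ ~y6 \/ y10) — y10 is true.
  6. (y5 \/ y4 \/ ~y9) — y4 is true.
  7. (y9 \/ ~y5 \/ y6) — y9 is true.
  8. (y10 \/ ~y1 \/ ~y7) — y10 is true.
  9. (y5 \/ ~y3 \/ ~y8) — ~y8 is true.
  10. (~y9 \/ ~y8 \/ ~y6) — ~y8 is true.
  11. (y7 \/ ~y5 \/ y8) — y7 is true.
  12. (y1 \/ y9 \/ y7) — y9 is true.
  13. (~y8 \/ ~y2) — ~y8 is true.
  14. (~y6 \/ y9) — y9 is true.
  15. (~y2 \/ ~y10 \/ y6) — ~y2 is true.
  16. (~y6 \/ y1 \/ y8) — ~y6 is true.
  17. (y10 \/ ~y4) — y10 is true.
  18. (y9 \/ y3 \/ y1) — y9 is true.
  19. (~y3 \/ ~y7) — ~y3 is true.
  20. (y1 \/ ~y2 \/ y7) — ~y2 is true.
  21. (y4 \/ ~y5 \/ ~y2) — y4 is true.
  22. (~y2 \/ y9 \/ ~y1) — y9 is true.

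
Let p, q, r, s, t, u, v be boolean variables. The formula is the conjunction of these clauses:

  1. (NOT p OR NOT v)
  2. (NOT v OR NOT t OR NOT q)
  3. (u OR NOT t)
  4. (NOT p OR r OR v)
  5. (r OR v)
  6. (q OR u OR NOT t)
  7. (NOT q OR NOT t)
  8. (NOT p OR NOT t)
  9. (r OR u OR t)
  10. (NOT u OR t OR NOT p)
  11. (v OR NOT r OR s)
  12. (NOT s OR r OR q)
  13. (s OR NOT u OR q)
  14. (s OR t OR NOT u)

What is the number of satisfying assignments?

Split on t, then u.
  t=T, u=T: remaining (p,q,r,s,v) ∈ {(F,F,T,T,F); (F,F,T,T,T)} — 2.
  t=T, u=F: a clause becomes empty — 0.
  t=F, u=T: 5 of the 32 assignments to (p,q,r,s,v) work.
  t=F, u=F: q free; 4 ways for (p,r,s,v) × 2^1 = 8.
Total: 2 + 0 + 5 + 8 = 15.

15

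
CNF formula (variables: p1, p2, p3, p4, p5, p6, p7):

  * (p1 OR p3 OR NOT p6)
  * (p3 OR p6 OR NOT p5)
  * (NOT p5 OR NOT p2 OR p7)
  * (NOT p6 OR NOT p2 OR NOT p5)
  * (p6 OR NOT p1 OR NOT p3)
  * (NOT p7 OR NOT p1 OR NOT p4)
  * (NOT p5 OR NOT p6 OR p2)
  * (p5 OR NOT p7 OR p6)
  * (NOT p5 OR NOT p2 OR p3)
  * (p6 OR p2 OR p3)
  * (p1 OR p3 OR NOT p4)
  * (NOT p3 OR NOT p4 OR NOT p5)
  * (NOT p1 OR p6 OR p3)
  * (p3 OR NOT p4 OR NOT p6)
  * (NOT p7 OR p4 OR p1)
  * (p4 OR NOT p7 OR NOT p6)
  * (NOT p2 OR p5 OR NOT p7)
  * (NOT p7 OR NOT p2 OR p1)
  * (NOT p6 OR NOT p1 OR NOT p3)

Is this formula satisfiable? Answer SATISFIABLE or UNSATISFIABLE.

SATISFIABLE

Set p1 = False and propagate.
Try p2 = False.
Set p3 = True and propagate.
For the remaining variables, p4 = False, p5 = True, p6 = False, p7 = False works.
So p1=False  p2=False  p3=True  p4=False  p5=True  p6=False  p7=False is a satisfying assignment.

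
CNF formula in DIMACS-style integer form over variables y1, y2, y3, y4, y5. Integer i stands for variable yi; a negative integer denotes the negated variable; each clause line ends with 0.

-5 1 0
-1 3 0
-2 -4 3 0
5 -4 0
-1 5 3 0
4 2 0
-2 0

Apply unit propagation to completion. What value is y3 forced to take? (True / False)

Unit clause (!y2) sets y2 = False.
From (y2 || y4) and y2 = False: y4 = True.
(y5 || !y4): since y4 = True, the clause reduces to (y5). y5 = True.
(y1 || !y5): since y5 = True, the clause reduces to (y1). y1 = True.
From (!y1 || y3) and y1 = True: y3 = True.

True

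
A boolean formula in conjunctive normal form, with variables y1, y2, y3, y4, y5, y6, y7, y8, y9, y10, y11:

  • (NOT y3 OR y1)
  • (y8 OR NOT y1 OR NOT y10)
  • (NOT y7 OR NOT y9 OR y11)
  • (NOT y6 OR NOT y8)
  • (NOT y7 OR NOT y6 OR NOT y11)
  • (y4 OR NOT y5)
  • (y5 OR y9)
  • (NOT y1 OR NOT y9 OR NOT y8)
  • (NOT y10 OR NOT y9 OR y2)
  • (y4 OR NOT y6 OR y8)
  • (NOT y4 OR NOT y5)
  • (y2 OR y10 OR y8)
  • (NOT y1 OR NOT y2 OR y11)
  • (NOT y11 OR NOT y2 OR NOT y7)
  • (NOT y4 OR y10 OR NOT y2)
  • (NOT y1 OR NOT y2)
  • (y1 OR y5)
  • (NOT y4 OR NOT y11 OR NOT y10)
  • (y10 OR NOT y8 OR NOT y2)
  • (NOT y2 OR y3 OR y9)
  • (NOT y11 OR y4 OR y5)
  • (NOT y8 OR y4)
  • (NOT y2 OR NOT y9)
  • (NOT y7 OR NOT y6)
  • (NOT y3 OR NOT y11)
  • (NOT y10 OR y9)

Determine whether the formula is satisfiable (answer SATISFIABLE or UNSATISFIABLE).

UNSATISFIABLE

y2 = True:
  propagation gives y1=False, y3=False, y5=True, y4=True; an empty clause results — contradiction.
y2 = False:
  y4 = True:
    propagation gives y5=False, y9=True, y10=False, y8=True; an empty clause results — contradiction.
  y4 = False:
    propagation gives y5=False, y9=True, y10=False, y8=True; an empty clause results — contradiction.
Every branch closes, so no satisfying assignment exists.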